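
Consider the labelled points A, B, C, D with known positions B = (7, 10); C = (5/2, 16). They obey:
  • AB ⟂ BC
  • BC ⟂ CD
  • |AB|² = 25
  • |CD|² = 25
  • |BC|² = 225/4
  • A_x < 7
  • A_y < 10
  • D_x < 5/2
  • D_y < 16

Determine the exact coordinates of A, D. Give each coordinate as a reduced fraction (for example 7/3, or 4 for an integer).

A = (3, 7)
D = (-3/2, 13)

1. A_x = 3  [[AB ⟂ BC ⇒ 9/2x-6y+57/2=0] ∩ [|A−(7, 10)|²=25]]
2. A_y = 7  [[AB ⟂ BC ⇒ 9/2x-6y+57/2=0] ∩ [|A−(7, 10)|²=25]]
   so A = (3, 7)
3. D_x = -3/2  [[BC ⟂ CD ⇒ -9/2x+6y-339/4=0] ∩ [|D−(5/2, 16)|²=25]]
4. D_y = 13  [[BC ⟂ CD ⇒ -9/2x+6y-339/4=0] ∩ [|D−(5/2, 16)|²=25]]
   so D = (-3/2, 13)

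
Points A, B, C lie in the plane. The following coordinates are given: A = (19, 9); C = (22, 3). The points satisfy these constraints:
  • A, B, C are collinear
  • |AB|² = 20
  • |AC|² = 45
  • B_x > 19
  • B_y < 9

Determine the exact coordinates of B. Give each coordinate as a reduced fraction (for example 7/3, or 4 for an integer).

1. B_x = 21  [[A, B, C are collinear ⇒ -6x-3y+141=0] ∩ [|B−(19, 9)|²=20]]
2. B_y = 5  [[A, B, C are collinear ⇒ -6x-3y+141=0] ∩ [|B−(19, 9)|²=20]]
   so B = (21, 5)

B = (21, 5)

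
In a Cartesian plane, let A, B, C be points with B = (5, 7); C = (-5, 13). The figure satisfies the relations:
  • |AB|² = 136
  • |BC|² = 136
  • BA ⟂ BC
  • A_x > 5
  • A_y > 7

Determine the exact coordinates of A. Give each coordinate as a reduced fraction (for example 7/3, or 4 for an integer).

A = (11, 17)

1. A_x = 11  [[BA ⟂ BC ⇒ -10x+6y+8=0] ∩ [|A−(5, 7)|²=136]]
2. A_y = 17  [[BA ⟂ BC ⇒ -10x+6y+8=0] ∩ [|A−(5, 7)|²=136]]
   so A = (11, 17)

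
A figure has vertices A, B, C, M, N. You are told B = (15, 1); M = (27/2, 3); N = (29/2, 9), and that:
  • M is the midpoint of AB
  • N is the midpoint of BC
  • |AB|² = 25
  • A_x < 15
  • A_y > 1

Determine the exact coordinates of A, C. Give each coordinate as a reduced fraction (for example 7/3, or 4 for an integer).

A = (12, 5)
C = (14, 17)

1. A_x = 12  [A = 2·M−B = 2·(27/2, 3)−(15, 1)]
2. A_y = 5  [A = 2·M−B = 2·(27/2, 3)−(15, 1)]
   so A = (12, 5)
3. C_x = 14  [C = 2·N−B = 2·(29/2, 9)−(15, 1)]
4. C_y = 17  [C = 2·N−B = 2·(29/2, 9)−(15, 1)]
   so C = (14, 17)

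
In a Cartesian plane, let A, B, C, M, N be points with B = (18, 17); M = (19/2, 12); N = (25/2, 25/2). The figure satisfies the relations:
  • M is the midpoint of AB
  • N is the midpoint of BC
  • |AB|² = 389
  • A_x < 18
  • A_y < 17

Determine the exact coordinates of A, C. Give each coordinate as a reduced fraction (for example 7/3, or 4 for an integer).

A = (1, 7)
C = (7, 8)

1. A_x = 1  [A = 2·M−B = 2·(19/2, 12)−(18, 17)]
2. A_y = 7  [A = 2·M−B = 2·(19/2, 12)−(18, 17)]
   so A = (1, 7)
3. C_x = 7  [C = 2·N−B = 2·(25/2, 25/2)−(18, 17)]
4. C_y = 8  [C = 2·N−B = 2·(25/2, 25/2)−(18, 17)]
   so C = (7, 8)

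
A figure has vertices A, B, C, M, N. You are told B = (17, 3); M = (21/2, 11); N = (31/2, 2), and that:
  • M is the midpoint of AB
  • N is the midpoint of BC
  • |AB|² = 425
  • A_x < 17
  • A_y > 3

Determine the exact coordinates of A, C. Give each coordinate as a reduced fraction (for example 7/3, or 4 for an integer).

1. A_x = 4  [A = 2·M−B = 2·(21/2, 11)−(17, 3)]
2. A_y = 19  [A = 2·M−B = 2·(21/2, 11)−(17, 3)]
   so A = (4, 19)
3. C_x = 14  [C = 2·N−B = 2·(31/2, 2)−(17, 3)]
4. C_y = 1  [C = 2·N−B = 2·(31/2, 2)−(17, 3)]
   so C = (14, 1)

A = (4, 19)
C = (14, 1)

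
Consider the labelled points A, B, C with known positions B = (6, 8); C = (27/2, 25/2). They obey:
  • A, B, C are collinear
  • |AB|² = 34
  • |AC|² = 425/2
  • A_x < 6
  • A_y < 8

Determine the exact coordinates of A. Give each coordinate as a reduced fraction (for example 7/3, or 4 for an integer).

1. A_x = 1  [[A, B, C are collinear ⇒ -9/2x+15/2y-33=0] ∩ [|A−(6, 8)|²=34]]
2. A_y = 5  [[A, B, C are collinear ⇒ -9/2x+15/2y-33=0] ∩ [|A−(6, 8)|²=34]]
   so A = (1, 5)

A = (1, 5)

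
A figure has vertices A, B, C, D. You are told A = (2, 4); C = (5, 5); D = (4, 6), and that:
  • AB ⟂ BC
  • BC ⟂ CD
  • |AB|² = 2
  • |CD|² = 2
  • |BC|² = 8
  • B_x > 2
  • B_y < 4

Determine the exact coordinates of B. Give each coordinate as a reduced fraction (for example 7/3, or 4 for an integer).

B = (3, 3)

1. B_x = 3  [[BC ⟂ CD ⇒ 1x-1y=0] ∩ [|B−(2, 4)|²=2]]
2. B_y = 3  [[BC ⟂ CD ⇒ 1x-1y=0] ∩ [|B−(2, 4)|²=2]]
   so B = (3, 3)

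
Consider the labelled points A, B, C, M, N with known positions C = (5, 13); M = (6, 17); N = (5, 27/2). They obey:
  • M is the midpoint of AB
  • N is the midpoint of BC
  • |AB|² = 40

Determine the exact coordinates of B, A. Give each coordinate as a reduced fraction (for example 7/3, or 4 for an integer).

1. B_x = 5  [B = 2·N−C = 2·(5, 27/2)−(5, 13)]
2. B_y = 14  [B = 2·N−C = 2·(5, 27/2)−(5, 13)]
   so B = (5, 14)
3. A_x = 7  [A = 2·M−B = 2·(6, 17)−(5, 14)]
4. A_y = 20  [A = 2·M−B = 2·(6, 17)−(5, 14)]
   so A = (7, 20)

B = (5, 14)
A = (7, 20)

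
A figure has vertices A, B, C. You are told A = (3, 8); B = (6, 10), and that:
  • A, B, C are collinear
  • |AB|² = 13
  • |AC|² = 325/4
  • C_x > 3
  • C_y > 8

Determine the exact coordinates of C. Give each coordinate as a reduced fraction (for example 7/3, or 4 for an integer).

1. C_x = 21/2  [[A, B, C are collinear ⇒ -2x+3y-18=0] ∩ [|C−(3, 8)|²=325/4]]
2. C_y = 13  [[A, B, C are collinear ⇒ -2x+3y-18=0] ∩ [|C−(3, 8)|²=325/4]]
   so C = (21/2, 13)

C = (21/2, 13)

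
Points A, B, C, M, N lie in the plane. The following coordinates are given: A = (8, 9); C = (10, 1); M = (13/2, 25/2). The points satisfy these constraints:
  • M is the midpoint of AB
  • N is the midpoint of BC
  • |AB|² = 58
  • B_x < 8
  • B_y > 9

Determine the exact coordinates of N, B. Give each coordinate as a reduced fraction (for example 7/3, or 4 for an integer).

N = (15/2, 17/2)
B = (5, 16)

1. B_x = 5  [B = 2·M−A = 2·(13/2, 25/2)−(8, 9)]
2. B_y = 16  [B = 2·M−A = 2·(13/2, 25/2)−(8, 9)]
   so B = (5, 16)
3. N_x = 15/2  [2·N = B+C = (5, 16)+(10, 1)]
4. N_y = 17/2  [2·N = B+C = (5, 16)+(10, 1)]
   so N = (15/2, 17/2)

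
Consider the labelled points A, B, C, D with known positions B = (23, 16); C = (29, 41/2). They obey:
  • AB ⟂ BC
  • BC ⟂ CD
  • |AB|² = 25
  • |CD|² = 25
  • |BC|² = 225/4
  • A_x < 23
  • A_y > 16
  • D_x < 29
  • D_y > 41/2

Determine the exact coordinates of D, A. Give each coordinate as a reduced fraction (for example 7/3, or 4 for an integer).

1. D_x = 26  [[BC ⟂ CD ⇒ 6x+9/2y-1065/4=0] ∩ [|D−(29, 41/2)|²=25]]
2. D_y = 49/2  [[BC ⟂ CD ⇒ 6x+9/2y-1065/4=0] ∩ [|D−(29, 41/2)|²=25]]
   so D = (26, 49/2)
3. A_x = 20  [[AB ⟂ BC ⇒ -6x-9/2y+210=0] ∩ [|A−(23, 16)|²=25]]
4. A_y = 20  [[AB ⟂ BC ⇒ -6x-9/2y+210=0] ∩ [|A−(23, 16)|²=25]]
   so A = (20, 20)

D = (26, 49/2)
A = (20, 20)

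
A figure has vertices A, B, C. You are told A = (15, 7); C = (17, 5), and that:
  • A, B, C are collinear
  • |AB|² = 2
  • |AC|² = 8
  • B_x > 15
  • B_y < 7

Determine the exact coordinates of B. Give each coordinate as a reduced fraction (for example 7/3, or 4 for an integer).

B = (16, 6)

1. B_x = 16  [[A, B, C are collinear ⇒ -2x-2y+44=0] ∩ [|B−(15, 7)|²=2]]
2. B_y = 6  [[A, B, C are collinear ⇒ -2x-2y+44=0] ∩ [|B−(15, 7)|²=2]]
   so B = (16, 6)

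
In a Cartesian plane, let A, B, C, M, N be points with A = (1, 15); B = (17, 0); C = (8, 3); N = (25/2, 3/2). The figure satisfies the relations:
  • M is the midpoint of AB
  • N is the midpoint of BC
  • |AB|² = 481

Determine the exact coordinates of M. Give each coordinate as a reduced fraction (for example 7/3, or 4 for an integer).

1. M_x = 9  [2·M = A+B = (1, 15)+(17, 0)]
2. M_y = 15/2  [2·M = A+B = (1, 15)+(17, 0)]
   so M = (9, 15/2)

M = (9, 15/2)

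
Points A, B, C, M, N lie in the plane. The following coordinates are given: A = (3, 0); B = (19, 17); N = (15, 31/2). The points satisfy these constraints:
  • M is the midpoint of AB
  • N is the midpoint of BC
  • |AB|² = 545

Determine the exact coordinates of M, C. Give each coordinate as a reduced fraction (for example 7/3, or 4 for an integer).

1. M_x = 11  [2·M = A+B = (3, 0)+(19, 17)]
2. M_y = 17/2  [2·M = A+B = (3, 0)+(19, 17)]
   so M = (11, 17/2)
3. C_x = 11  [C = 2·N−B = 2·(15, 31/2)−(19, 17)]
4. C_y = 14  [C = 2·N−B = 2·(15, 31/2)−(19, 17)]
   so C = (11, 14)

M = (11, 17/2)
C = (11, 14)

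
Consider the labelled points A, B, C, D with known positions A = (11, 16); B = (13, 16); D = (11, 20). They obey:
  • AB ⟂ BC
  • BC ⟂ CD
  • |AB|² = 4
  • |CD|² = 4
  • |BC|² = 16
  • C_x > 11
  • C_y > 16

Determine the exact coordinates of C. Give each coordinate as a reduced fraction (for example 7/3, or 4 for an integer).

1. C_x = 13  [[AB ⟂ BC ⇒ 2x-26=0] ∩ [|C−(11, 20)|²=4]]
2. C_y = 20  [[AB ⟂ BC ⇒ 2x-26=0] ∩ [|C−(11, 20)|²=4]]
   so C = (13, 20)

C = (13, 20)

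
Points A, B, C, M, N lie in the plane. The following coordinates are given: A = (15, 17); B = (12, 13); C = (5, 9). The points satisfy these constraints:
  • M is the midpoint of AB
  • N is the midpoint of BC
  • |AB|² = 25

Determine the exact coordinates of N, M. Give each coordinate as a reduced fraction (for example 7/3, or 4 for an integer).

N = (17/2, 11)
M = (27/2, 15)

1. M_x = 27/2  [2·M = A+B = (15, 17)+(12, 13)]
2. M_y = 15  [2·M = A+B = (15, 17)+(12, 13)]
   so M = (27/2, 15)
3. N_x = 17/2  [2·N = B+C = (12, 13)+(5, 9)]
4. N_y = 11  [2·N = B+C = (12, 13)+(5, 9)]
   so N = (17/2, 11)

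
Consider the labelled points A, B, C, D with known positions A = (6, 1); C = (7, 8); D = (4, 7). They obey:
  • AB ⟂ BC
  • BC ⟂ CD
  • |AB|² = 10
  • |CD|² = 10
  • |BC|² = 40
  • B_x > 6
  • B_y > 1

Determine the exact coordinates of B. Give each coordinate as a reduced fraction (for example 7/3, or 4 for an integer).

1. B_x = 9  [[BC ⟂ CD ⇒ 3x+1y-29=0] ∩ [|B−(6, 1)|²=10]]
2. B_y = 2  [[BC ⟂ CD ⇒ 3x+1y-29=0] ∩ [|B−(6, 1)|²=10]]
   so B = (9, 2)

B = (9, 2)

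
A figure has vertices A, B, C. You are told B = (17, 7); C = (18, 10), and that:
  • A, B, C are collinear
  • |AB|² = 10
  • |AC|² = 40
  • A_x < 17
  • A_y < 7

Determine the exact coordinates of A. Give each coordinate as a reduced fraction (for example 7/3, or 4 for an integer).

A = (16, 4)

1. A_x = 16  [[A, B, C are collinear ⇒ -3x+1y+44=0] ∩ [|A−(17, 7)|²=10]]
2. A_y = 4  [[A, B, C are collinear ⇒ -3x+1y+44=0] ∩ [|A−(17, 7)|²=10]]
   so A = (16, 4)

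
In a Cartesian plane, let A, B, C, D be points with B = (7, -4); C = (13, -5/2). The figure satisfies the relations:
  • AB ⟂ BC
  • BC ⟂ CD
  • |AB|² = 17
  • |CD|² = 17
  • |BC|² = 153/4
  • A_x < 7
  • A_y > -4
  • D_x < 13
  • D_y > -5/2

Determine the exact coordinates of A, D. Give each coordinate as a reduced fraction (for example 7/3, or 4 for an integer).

A = (6, 0)
D = (12, 3/2)

1. A_x = 6  [[AB ⟂ BC ⇒ -6x-3/2y+36=0] ∩ [|A−(7, -4)|²=17]]
2. A_y = 0  [[AB ⟂ BC ⇒ -6x-3/2y+36=0] ∩ [|A−(7, -4)|²=17]]
   so A = (6, 0)
3. D_x = 12  [[BC ⟂ CD ⇒ 6x+3/2y-297/4=0] ∩ [|D−(13, -5/2)|²=17]]
4. D_y = 3/2  [[BC ⟂ CD ⇒ 6x+3/2y-297/4=0] ∩ [|D−(13, -5/2)|²=17]]
   so D = (12, 3/2)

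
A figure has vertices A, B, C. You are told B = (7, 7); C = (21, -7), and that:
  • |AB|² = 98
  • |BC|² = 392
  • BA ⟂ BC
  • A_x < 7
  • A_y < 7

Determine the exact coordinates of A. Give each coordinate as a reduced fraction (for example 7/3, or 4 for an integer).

A = (0, 0)

1. A_x = 0  [[BA ⟂ BC ⇒ 14x-14y=0] ∩ [|A−(7, 7)|²=98]]
2. A_y = 0  [[BA ⟂ BC ⇒ 14x-14y=0] ∩ [|A−(7, 7)|²=98]]
   so A = (0, 0)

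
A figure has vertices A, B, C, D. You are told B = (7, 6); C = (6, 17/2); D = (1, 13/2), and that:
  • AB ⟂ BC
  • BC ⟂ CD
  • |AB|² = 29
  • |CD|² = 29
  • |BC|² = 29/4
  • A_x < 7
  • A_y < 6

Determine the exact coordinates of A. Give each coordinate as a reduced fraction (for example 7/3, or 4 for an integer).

A = (2, 4)

1. A_x = 2  [[AB ⟂ BC ⇒ 1x-5/2y+8=0] ∩ [|A−(7, 6)|²=29]]
2. A_y = 4  [[AB ⟂ BC ⇒ 1x-5/2y+8=0] ∩ [|A−(7, 6)|²=29]]
   so A = (2, 4)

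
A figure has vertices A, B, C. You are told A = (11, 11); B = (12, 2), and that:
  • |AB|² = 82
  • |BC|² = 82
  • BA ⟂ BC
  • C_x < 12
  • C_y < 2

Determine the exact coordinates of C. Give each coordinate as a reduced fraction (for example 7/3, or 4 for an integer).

1. C_x = 3  [[BA ⟂ BC ⇒ -1x+9y-6=0] ∩ [|C−(12, 2)|²=82]]
2. C_y = 1  [[BA ⟂ BC ⇒ -1x+9y-6=0] ∩ [|C−(12, 2)|²=82]]
   so C = (3, 1)

C = (3, 1)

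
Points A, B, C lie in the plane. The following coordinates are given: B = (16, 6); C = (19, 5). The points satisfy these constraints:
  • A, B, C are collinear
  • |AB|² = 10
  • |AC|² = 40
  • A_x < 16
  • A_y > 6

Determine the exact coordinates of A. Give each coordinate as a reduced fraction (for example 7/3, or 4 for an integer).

1. A_x = 13  [[A, B, C are collinear ⇒ 1x+3y-34=0] ∩ [|A−(16, 6)|²=10]]
2. A_y = 7  [[A, B, C are collinear ⇒ 1x+3y-34=0] ∩ [|A−(16, 6)|²=10]]
   so A = (13, 7)

A = (13, 7)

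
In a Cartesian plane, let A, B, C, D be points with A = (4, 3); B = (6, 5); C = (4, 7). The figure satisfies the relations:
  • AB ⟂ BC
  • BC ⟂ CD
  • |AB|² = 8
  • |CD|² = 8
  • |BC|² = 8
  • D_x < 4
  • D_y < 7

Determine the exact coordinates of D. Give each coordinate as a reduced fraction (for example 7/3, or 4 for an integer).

D = (2, 5)

1. D_x = 2  [[BC ⟂ CD ⇒ -2x+2y-6=0] ∩ [|D−(4, 7)|²=8]]
2. D_y = 5  [[BC ⟂ CD ⇒ -2x+2y-6=0] ∩ [|D−(4, 7)|²=8]]
   so D = (2, 5)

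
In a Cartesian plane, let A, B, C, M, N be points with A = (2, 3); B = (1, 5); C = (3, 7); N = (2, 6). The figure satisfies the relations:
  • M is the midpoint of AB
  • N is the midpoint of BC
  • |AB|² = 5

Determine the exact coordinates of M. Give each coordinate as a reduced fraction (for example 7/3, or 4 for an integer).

M = (3/2, 4)

1. M_x = 3/2  [2·M = A+B = (2, 3)+(1, 5)]
2. M_y = 4  [2·M = A+B = (2, 3)+(1, 5)]
   so M = (3/2, 4)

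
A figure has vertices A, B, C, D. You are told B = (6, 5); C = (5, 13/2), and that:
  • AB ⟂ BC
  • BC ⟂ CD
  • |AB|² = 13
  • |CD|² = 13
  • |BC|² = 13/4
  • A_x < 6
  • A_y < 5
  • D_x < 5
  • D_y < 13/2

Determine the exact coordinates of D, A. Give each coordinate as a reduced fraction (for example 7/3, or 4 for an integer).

D = (2, 9/2)
A = (3, 3)

1. D_x = 2  [[BC ⟂ CD ⇒ -1x+3/2y-19/4=0] ∩ [|D−(5, 13/2)|²=13]]
2. D_y = 9/2  [[BC ⟂ CD ⇒ -1x+3/2y-19/4=0] ∩ [|D−(5, 13/2)|²=13]]
   so D = (2, 9/2)
3. A_x = 3  [[AB ⟂ BC ⇒ 1x-3/2y+3/2=0] ∩ [|A−(6, 5)|²=13]]
4. A_y = 3  [[AB ⟂ BC ⇒ 1x-3/2y+3/2=0] ∩ [|A−(6, 5)|²=13]]
   so A = (3, 3)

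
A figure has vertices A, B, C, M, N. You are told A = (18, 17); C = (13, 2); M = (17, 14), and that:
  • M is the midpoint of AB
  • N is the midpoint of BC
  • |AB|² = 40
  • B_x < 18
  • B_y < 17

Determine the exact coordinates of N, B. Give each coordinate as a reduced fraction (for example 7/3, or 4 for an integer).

N = (29/2, 13/2)
B = (16, 11)

1. B_x = 16  [B = 2·M−A = 2·(17, 14)−(18, 17)]
2. B_y = 11  [B = 2·M−A = 2·(17, 14)−(18, 17)]
   so B = (16, 11)
3. N_x = 29/2  [2·N = B+C = (16, 11)+(13, 2)]
4. N_y = 13/2  [2·N = B+C = (16, 11)+(13, 2)]
   so N = (29/2, 13/2)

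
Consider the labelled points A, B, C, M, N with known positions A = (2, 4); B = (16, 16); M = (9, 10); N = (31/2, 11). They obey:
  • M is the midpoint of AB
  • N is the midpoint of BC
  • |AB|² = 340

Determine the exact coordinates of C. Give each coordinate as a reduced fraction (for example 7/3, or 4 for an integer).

1. C_x = 15  [C = 2·N−B = 2·(31/2, 11)−(16, 16)]
2. C_y = 6  [C = 2·N−B = 2·(31/2, 11)−(16, 16)]
   so C = (15, 6)

C = (15, 6)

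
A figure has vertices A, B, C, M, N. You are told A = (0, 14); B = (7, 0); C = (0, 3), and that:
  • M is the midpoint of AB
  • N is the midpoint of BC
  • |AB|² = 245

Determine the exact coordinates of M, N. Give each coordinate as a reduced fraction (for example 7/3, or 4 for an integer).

1. M_x = 7/2  [2·M = A+B = (0, 14)+(7, 0)]
2. M_y = 7  [2·M = A+B = (0, 14)+(7, 0)]
   so M = (7/2, 7)
3. N_x = 7/2  [2·N = B+C = (7, 0)+(0, 3)]
4. N_y = 3/2  [2·N = B+C = (7, 0)+(0, 3)]
   so N = (7/2, 3/2)

M = (7/2, 7)
N = (7/2, 3/2)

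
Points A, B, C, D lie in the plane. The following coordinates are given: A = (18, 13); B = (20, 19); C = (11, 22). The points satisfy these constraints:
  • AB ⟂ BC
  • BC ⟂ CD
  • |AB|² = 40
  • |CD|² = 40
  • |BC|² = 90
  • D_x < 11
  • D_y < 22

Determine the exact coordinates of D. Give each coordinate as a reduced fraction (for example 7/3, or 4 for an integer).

D = (9, 16)

1. D_x = 9  [[BC ⟂ CD ⇒ -9x+3y+33=0] ∩ [|D−(11, 22)|²=40]]
2. D_y = 16  [[BC ⟂ CD ⇒ -9x+3y+33=0] ∩ [|D−(11, 22)|²=40]]
   so D = (9, 16)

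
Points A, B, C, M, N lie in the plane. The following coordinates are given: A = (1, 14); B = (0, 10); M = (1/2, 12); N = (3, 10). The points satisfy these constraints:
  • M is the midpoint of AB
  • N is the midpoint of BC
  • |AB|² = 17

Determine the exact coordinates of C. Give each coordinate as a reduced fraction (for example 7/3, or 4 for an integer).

1. C_x = 6  [C = 2·N−B = 2·(3, 10)−(0, 10)]
2. C_y = 10  [C = 2·N−B = 2·(3, 10)−(0, 10)]
   so C = (6, 10)

C = (6, 10)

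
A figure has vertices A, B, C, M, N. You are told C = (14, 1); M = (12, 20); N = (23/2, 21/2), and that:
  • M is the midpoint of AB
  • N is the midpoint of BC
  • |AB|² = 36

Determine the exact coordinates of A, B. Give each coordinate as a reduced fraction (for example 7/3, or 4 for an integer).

A = (15, 20)
B = (9, 20)

1. B_x = 9  [B = 2·N−C = 2·(23/2, 21/2)−(14, 1)]
2. B_y = 20  [B = 2·N−C = 2·(23/2, 21/2)−(14, 1)]
   so B = (9, 20)
3. A_x = 15  [A = 2·M−B = 2·(12, 20)−(9, 20)]
4. A_y = 20  [A = 2·M−B = 2·(12, 20)−(9, 20)]
   so A = (15, 20)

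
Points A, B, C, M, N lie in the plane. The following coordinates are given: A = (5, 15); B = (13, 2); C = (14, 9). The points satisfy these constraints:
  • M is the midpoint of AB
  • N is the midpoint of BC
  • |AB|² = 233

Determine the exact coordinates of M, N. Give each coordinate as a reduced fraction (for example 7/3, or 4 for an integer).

M = (9, 17/2)
N = (27/2, 11/2)

1. M_x = 9  [2·M = A+B = (5, 15)+(13, 2)]
2. M_y = 17/2  [2·M = A+B = (5, 15)+(13, 2)]
   so M = (9, 17/2)
3. N_x = 27/2  [2·N = B+C = (13, 2)+(14, 9)]
4. N_y = 11/2  [2·N = B+C = (13, 2)+(14, 9)]
   so N = (27/2, 11/2)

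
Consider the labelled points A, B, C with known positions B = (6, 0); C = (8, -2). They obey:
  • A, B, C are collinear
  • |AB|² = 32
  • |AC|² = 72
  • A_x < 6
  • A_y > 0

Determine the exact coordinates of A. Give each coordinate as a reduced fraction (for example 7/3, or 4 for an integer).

1. A_x = 2  [[A, B, C are collinear ⇒ 2x+2y-12=0] ∩ [|A−(6, 0)|²=32]]
2. A_y = 4  [[A, B, C are collinear ⇒ 2x+2y-12=0] ∩ [|A−(6, 0)|²=32]]
   so A = (2, 4)

A = (2, 4)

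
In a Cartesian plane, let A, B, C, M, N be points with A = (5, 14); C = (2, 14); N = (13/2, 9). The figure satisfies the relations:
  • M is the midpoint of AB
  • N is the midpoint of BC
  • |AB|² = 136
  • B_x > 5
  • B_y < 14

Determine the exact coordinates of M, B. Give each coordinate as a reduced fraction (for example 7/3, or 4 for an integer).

1. B_x = 11  [B = 2·N−C = 2·(13/2, 9)−(2, 14)]
2. B_y = 4  [B = 2·N−C = 2·(13/2, 9)−(2, 14)]
   so B = (11, 4)
3. M_x = 8  [2·M = A+B = (5, 14)+(11, 4)]
4. M_y = 9  [2·M = A+B = (5, 14)+(11, 4)]
   so M = (8, 9)

M = (8, 9)
B = (11, 4)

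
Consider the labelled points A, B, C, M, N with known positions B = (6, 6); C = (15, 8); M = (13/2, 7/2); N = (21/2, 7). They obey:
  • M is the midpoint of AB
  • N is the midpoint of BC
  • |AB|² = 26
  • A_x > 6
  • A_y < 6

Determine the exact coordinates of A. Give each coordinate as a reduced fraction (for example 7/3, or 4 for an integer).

1. A_x = 7  [A = 2·M−B = 2·(13/2, 7/2)−(6, 6)]
2. A_y = 1  [A = 2·M−B = 2·(13/2, 7/2)−(6, 6)]
   so A = (7, 1)

A = (7, 1)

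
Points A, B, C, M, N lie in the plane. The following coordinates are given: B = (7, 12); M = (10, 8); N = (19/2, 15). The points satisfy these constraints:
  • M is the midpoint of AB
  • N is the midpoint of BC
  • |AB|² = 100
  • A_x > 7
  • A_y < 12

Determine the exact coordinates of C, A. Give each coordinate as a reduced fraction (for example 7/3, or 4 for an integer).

1. A_x = 13  [A = 2·M−B = 2·(10, 8)−(7, 12)]
2. A_y = 4  [A = 2·M−B = 2·(10, 8)−(7, 12)]
   so A = (13, 4)
3. C_x = 12  [C = 2·N−B = 2·(19/2, 15)−(7, 12)]
4. C_y = 18  [C = 2·N−B = 2·(19/2, 15)−(7, 12)]
   so C = (12, 18)

C = (12, 18)
A = (13, 4)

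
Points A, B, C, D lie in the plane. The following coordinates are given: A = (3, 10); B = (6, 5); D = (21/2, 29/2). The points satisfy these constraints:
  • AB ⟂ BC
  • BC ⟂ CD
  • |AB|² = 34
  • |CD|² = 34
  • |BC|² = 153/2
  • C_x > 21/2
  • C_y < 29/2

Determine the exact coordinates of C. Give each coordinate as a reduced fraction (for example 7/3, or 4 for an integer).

1. C_x = 27/2  [[AB ⟂ BC ⇒ 3x-5y+7=0] ∩ [|C−(21/2, 29/2)|²=34]]
2. C_y = 19/2  [[AB ⟂ BC ⇒ 3x-5y+7=0] ∩ [|C−(21/2, 29/2)|²=34]]
   so C = (27/2, 19/2)

C = (27/2, 19/2)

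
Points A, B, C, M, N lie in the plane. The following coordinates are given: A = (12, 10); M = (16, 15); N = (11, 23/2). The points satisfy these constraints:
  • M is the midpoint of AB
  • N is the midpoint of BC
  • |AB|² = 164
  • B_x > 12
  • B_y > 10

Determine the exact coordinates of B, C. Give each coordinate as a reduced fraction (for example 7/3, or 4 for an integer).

1. B_x = 20  [B = 2·M−A = 2·(16, 15)−(12, 10)]
2. B_y = 20  [B = 2·M−A = 2·(16, 15)−(12, 10)]
   so B = (20, 20)
3. C_x = 2  [C = 2·N−B = 2·(11, 23/2)−(20, 20)]
4. C_y = 3  [C = 2·N−B = 2·(11, 23/2)−(20, 20)]
   so C = (2, 3)

B = (20, 20)
C = (2, 3)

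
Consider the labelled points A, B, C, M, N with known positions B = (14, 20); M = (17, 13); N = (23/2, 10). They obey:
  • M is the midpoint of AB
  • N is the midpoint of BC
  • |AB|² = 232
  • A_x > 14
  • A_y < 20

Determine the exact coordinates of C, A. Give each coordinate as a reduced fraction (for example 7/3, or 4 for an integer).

C = (9, 0)
A = (20, 6)

1. A_x = 20  [A = 2·M−B = 2·(17, 13)−(14, 20)]
2. A_y = 6  [A = 2·M−B = 2·(17, 13)−(14, 20)]
   so A = (20, 6)
3. C_x = 9  [C = 2·N−B = 2·(23/2, 10)−(14, 20)]
4. C_y = 0  [C = 2·N−B = 2·(23/2, 10)−(14, 20)]
   so C = (9, 0)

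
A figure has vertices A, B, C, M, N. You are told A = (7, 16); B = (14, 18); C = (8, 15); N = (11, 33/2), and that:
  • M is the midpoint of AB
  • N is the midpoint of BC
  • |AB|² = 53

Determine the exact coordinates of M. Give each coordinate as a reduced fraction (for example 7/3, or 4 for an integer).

1. M_x = 21/2  [2·M = A+B = (7, 16)+(14, 18)]
2. M_y = 17  [2·M = A+B = (7, 16)+(14, 18)]
   so M = (21/2, 17)

M = (21/2, 17)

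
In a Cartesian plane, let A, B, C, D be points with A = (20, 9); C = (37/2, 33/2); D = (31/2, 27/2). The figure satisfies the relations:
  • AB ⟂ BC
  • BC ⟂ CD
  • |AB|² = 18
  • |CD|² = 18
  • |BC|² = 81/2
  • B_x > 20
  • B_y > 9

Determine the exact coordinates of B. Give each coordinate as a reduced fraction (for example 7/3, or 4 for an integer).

B = (23, 12)

1. B_x = 23  [[BC ⟂ CD ⇒ 3x+3y-105=0] ∩ [|B−(20, 9)|²=18]]
2. B_y = 12  [[BC ⟂ CD ⇒ 3x+3y-105=0] ∩ [|B−(20, 9)|²=18]]
   so B = (23, 12)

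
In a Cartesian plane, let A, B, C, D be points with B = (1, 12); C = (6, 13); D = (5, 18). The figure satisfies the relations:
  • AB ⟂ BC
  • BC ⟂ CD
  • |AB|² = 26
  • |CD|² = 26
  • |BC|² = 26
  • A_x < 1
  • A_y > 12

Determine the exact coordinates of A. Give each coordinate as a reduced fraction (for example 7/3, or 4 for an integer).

1. A_x = 0  [[AB ⟂ BC ⇒ -5x-1y+17=0] ∩ [|A−(1, 12)|²=26]]
2. A_y = 17  [[AB ⟂ BC ⇒ -5x-1y+17=0] ∩ [|A−(1, 12)|²=26]]
   so A = (0, 17)

A = (0, 17)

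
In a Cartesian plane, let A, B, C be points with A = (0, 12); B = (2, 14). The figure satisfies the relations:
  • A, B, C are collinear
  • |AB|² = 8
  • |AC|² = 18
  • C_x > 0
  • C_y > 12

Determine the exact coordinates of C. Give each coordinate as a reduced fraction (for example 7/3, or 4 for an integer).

1. C_x = 3  [[A, B, C are collinear ⇒ -2x+2y-24=0] ∩ [|C−(0, 12)|²=18]]
2. C_y = 15  [[A, B, C are collinear ⇒ -2x+2y-24=0] ∩ [|C−(0, 12)|²=18]]
   so C = (3, 15)

C = (3, 15)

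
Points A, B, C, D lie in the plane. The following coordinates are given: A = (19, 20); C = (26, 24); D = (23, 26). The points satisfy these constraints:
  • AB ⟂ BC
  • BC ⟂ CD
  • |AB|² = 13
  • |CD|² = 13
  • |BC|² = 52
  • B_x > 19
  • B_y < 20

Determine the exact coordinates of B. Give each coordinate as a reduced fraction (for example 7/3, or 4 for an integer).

B = (22, 18)

1. B_x = 22  [[BC ⟂ CD ⇒ 3x-2y-30=0] ∩ [|B−(19, 20)|²=13]]
2. B_y = 18  [[BC ⟂ CD ⇒ 3x-2y-30=0] ∩ [|B−(19, 20)|²=13]]
   so B = (22, 18)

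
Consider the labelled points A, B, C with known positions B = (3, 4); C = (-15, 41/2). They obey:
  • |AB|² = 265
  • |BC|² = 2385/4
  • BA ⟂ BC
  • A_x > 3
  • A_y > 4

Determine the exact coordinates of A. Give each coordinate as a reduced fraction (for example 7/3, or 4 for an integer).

1. A_x = 14  [[BA ⟂ BC ⇒ -18x+33/2y-12=0] ∩ [|A−(3, 4)|²=265]]
2. A_y = 16  [[BA ⟂ BC ⇒ -18x+33/2y-12=0] ∩ [|A−(3, 4)|²=265]]
   so A = (14, 16)

A = (14, 16)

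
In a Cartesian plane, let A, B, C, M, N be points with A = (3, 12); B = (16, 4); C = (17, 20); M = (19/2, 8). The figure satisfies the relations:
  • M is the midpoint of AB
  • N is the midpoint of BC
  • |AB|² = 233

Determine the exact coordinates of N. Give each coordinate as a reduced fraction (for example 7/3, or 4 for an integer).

N = (33/2, 12)

1. N_x = 33/2  [2·N = B+C = (16, 4)+(17, 20)]
2. N_y = 12  [2·N = B+C = (16, 4)+(17, 20)]
   so N = (33/2, 12)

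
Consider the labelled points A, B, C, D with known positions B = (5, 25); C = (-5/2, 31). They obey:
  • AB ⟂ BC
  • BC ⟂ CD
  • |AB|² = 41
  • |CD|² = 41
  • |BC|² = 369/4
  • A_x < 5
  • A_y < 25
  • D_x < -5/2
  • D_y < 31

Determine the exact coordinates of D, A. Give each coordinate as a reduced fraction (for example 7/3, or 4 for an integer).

1. D_x = -13/2  [[BC ⟂ CD ⇒ -15/2x+6y-819/4=0] ∩ [|D−(-5/2, 31)|²=41]]
2. D_y = 26  [[BC ⟂ CD ⇒ -15/2x+6y-819/4=0] ∩ [|D−(-5/2, 31)|²=41]]
   so D = (-13/2, 26)
3. A_x = 1  [[AB ⟂ BC ⇒ 15/2x-6y+225/2=0] ∩ [|A−(5, 25)|²=41]]
4. A_y = 20  [[AB ⟂ BC ⇒ 15/2x-6y+225/2=0] ∩ [|A−(5, 25)|²=41]]
   so A = (1, 20)

D = (-13/2, 26)
A = (1, 20)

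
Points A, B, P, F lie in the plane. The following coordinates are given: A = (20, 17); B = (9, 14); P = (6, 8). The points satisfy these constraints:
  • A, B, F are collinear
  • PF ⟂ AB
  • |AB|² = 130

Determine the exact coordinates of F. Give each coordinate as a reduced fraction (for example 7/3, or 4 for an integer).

1. F_x = 609/130  [[A, B, F are collinear ⇒ 3x-11y+127=0] ∩ [PF ⟂ AB ⇒ -11x-3y+90=0]]
2. F_y = 1667/130  [[A, B, F are collinear ⇒ 3x-11y+127=0] ∩ [PF ⟂ AB ⇒ -11x-3y+90=0]]
   so F = (609/130, 1667/130)

F = (609/130, 1667/130)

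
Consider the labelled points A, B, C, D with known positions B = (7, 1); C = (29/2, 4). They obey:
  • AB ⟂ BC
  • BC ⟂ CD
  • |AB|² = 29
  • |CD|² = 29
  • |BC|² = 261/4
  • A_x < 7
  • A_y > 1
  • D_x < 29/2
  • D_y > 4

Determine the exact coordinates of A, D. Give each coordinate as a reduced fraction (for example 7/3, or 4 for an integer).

A = (5, 6)
D = (25/2, 9)

1. A_x = 5  [[AB ⟂ BC ⇒ -15/2x-3y+111/2=0] ∩ [|A−(7, 1)|²=29]]
2. A_y = 6  [[AB ⟂ BC ⇒ -15/2x-3y+111/2=0] ∩ [|A−(7, 1)|²=29]]
   so A = (5, 6)
3. D_x = 25/2  [[BC ⟂ CD ⇒ 15/2x+3y-483/4=0] ∩ [|D−(29/2, 4)|²=29]]
4. D_y = 9  [[BC ⟂ CD ⇒ 15/2x+3y-483/4=0] ∩ [|D−(29/2, 4)|²=29]]
   so D = (25/2, 9)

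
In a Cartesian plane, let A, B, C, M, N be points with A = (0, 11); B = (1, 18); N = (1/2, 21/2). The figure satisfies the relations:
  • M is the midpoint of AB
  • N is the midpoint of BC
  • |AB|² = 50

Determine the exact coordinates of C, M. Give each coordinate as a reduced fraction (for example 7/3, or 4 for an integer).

1. M_x = 1/2  [2·M = A+B = (0, 11)+(1, 18)]
2. M_y = 29/2  [2·M = A+B = (0, 11)+(1, 18)]
   so M = (1/2, 29/2)
3. C_x = 0  [C = 2·N−B = 2·(1/2, 21/2)−(1, 18)]
4. C_y = 3  [C = 2·N−B = 2·(1/2, 21/2)−(1, 18)]
   so C = (0, 3)

C = (0, 3)
M = (1/2, 29/2)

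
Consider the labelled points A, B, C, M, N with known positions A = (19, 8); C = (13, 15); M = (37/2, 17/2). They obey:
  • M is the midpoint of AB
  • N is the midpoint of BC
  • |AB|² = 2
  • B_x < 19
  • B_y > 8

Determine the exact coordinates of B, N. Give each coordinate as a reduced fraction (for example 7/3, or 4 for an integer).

1. B_x = 18  [B = 2·M−A = 2·(37/2, 17/2)−(19, 8)]
2. B_y = 9  [B = 2·M−A = 2·(37/2, 17/2)−(19, 8)]
   so B = (18, 9)
3. N_x = 31/2  [2·N = B+C = (18, 9)+(13, 15)]
4. N_y = 12  [2·N = B+C = (18, 9)+(13, 15)]
   so N = (31/2, 12)

B = (18, 9)
N = (31/2, 12)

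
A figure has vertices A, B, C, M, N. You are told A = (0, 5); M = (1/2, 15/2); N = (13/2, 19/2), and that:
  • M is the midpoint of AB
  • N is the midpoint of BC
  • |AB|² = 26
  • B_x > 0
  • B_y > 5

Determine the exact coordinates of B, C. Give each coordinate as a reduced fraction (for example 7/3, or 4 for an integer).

1. B_x = 1  [B = 2·M−A = 2·(1/2, 15/2)−(0, 5)]
2. B_y = 10  [B = 2·M−A = 2·(1/2, 15/2)−(0, 5)]
   so B = (1, 10)
3. C_x = 12  [C = 2·N−B = 2·(13/2, 19/2)−(1, 10)]
4. C_y = 9  [C = 2·N−B = 2·(13/2, 19/2)−(1, 10)]
   so C = (12, 9)

B = (1, 10)
C = (12, 9)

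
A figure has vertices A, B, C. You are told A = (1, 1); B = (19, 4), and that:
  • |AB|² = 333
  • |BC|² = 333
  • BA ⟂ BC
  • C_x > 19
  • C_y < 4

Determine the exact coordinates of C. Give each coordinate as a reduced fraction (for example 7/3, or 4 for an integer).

1. C_x = 22  [[BA ⟂ BC ⇒ -18x-3y+354=0] ∩ [|C−(19, 4)|²=333]]
2. C_y = -14  [[BA ⟂ BC ⇒ -18x-3y+354=0] ∩ [|C−(19, 4)|²=333]]
   so C = (22, -14)

C = (22, -14)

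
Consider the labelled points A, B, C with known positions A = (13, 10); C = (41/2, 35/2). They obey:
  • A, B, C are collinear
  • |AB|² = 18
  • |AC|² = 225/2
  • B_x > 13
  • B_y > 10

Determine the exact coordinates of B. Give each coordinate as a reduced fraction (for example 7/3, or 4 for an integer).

1. B_x = 16  [[A, B, C are collinear ⇒ 15/2x-15/2y-45/2=0] ∩ [|B−(13, 10)|²=18]]
2. B_y = 13  [[A, B, C are collinear ⇒ 15/2x-15/2y-45/2=0] ∩ [|B−(13, 10)|²=18]]
   so B = (16, 13)

B = (16, 13)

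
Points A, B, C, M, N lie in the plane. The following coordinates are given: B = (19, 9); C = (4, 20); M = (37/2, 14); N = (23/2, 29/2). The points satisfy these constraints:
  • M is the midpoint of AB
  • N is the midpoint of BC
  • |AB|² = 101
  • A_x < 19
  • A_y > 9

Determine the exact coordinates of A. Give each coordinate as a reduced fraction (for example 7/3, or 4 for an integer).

1. A_x = 18  [A = 2·M−B = 2·(37/2, 14)−(19, 9)]
2. A_y = 19  [A = 2·M−B = 2·(37/2, 14)−(19, 9)]
   so A = (18, 19)

A = (18, 19)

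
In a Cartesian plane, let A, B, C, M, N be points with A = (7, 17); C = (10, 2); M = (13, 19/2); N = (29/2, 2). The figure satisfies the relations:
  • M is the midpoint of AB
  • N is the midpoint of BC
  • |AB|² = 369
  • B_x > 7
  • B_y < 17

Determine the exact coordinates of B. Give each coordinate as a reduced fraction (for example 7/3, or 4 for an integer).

1. B_x = 19  [B = 2·M−A = 2·(13, 19/2)−(7, 17)]
2. B_y = 2  [B = 2·M−A = 2·(13, 19/2)−(7, 17)]
   so B = (19, 2)

B = (19, 2)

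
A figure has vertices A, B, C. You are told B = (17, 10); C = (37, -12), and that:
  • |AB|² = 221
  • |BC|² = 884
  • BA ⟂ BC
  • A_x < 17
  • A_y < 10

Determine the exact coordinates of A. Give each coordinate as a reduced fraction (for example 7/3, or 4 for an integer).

1. A_x = 6  [[BA ⟂ BC ⇒ 20x-22y-120=0] ∩ [|A−(17, 10)|²=221]]
2. A_y = 0  [[BA ⟂ BC ⇒ 20x-22y-120=0] ∩ [|A−(17, 10)|²=221]]
   so A = (6, 0)

A = (6, 0)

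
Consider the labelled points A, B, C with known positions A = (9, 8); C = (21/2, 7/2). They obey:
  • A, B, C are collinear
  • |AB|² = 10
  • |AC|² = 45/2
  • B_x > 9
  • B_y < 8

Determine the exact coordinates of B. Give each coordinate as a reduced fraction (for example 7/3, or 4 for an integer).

B = (10, 5)

1. B_x = 10  [[A, B, C are collinear ⇒ -9/2x-3/2y+105/2=0] ∩ [|B−(9, 8)|²=10]]
2. B_y = 5  [[A, B, C are collinear ⇒ -9/2x-3/2y+105/2=0] ∩ [|B−(9, 8)|²=10]]
   so B = (10, 5)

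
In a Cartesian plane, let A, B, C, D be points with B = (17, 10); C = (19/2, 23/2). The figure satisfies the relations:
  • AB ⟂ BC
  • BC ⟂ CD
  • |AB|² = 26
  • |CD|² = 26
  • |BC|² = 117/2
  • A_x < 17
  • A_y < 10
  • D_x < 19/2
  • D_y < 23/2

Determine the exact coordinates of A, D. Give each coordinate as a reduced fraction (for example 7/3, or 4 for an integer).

1. A_x = 16  [[AB ⟂ BC ⇒ 15/2x-3/2y-225/2=0] ∩ [|A−(17, 10)|²=26]]
2. A_y = 5  [[AB ⟂ BC ⇒ 15/2x-3/2y-225/2=0] ∩ [|A−(17, 10)|²=26]]
   so A = (16, 5)
3. D_x = 17/2  [[BC ⟂ CD ⇒ -15/2x+3/2y+54=0] ∩ [|D−(19/2, 23/2)|²=26]]
4. D_y = 13/2  [[BC ⟂ CD ⇒ -15/2x+3/2y+54=0] ∩ [|D−(19/2, 23/2)|²=26]]
   so D = (17/2, 13/2)

A = (16, 5)
D = (17/2, 13/2)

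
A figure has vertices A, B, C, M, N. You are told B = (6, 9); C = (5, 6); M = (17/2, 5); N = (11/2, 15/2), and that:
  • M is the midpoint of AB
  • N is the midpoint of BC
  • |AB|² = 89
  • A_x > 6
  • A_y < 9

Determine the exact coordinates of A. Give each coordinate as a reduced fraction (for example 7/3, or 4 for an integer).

1. A_x = 11  [A = 2·M−B = 2·(17/2, 5)−(6, 9)]
2. A_y = 1  [A = 2·M−B = 2·(17/2, 5)−(6, 9)]
   so A = (11, 1)

A = (11, 1)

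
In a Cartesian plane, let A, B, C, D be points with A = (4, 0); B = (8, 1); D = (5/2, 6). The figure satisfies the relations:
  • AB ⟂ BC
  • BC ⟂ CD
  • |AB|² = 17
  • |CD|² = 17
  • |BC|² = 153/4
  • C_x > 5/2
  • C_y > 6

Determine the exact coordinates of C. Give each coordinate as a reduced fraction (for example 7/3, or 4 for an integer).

1. C_x = 13/2  [[AB ⟂ BC ⇒ 4x+1y-33=0] ∩ [|C−(5/2, 6)|²=17]]
2. C_y = 7  [[AB ⟂ BC ⇒ 4x+1y-33=0] ∩ [|C−(5/2, 6)|²=17]]
   so C = (13/2, 7)

C = (13/2, 7)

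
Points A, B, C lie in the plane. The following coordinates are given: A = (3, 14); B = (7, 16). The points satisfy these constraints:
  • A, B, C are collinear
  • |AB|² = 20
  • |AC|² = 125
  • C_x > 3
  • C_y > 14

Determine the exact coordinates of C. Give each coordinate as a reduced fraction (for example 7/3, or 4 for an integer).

C = (13, 19)

1. C_x = 13  [[A, B, C are collinear ⇒ -2x+4y-50=0] ∩ [|C−(3, 14)|²=125]]
2. C_y = 19  [[A, B, C are collinear ⇒ -2x+4y-50=0] ∩ [|C−(3, 14)|²=125]]
   so C = (13, 19)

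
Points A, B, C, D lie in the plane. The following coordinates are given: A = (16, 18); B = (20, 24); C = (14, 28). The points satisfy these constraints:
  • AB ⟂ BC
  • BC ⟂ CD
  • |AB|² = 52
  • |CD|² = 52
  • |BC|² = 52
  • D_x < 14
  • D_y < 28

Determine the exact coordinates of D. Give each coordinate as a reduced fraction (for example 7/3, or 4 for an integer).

1. D_x = 10  [[BC ⟂ CD ⇒ -6x+4y-28=0] ∩ [|D−(14, 28)|²=52]]
2. D_y = 22  [[BC ⟂ CD ⇒ -6x+4y-28=0] ∩ [|D−(14, 28)|²=52]]
   so D = (10, 22)

D = (10, 22)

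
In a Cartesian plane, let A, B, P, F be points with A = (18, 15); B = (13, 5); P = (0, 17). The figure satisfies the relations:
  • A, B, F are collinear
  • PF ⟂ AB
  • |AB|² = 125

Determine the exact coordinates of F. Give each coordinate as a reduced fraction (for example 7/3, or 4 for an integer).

1. F_x = 76/5  [[A, B, F are collinear ⇒ 10x-5y-105=0] ∩ [PF ⟂ AB ⇒ -5x-10y+170=0]]
2. F_y = 47/5  [[A, B, F are collinear ⇒ 10x-5y-105=0] ∩ [PF ⟂ AB ⇒ -5x-10y+170=0]]
   so F = (76/5, 47/5)

F = (76/5, 47/5)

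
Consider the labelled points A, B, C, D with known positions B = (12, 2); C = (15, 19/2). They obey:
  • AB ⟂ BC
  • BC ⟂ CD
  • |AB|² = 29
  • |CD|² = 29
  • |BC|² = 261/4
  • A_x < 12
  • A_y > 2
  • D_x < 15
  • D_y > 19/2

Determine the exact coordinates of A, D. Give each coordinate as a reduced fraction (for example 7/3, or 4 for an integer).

1. A_x = 7  [[AB ⟂ BC ⇒ -3x-15/2y+51=0] ∩ [|A−(12, 2)|²=29]]
2. A_y = 4  [[AB ⟂ BC ⇒ -3x-15/2y+51=0] ∩ [|A−(12, 2)|²=29]]
   so A = (7, 4)
3. D_x = 10  [[BC ⟂ CD ⇒ 3x+15/2y-465/4=0] ∩ [|D−(15, 19/2)|²=29]]
4. D_y = 23/2  [[BC ⟂ CD ⇒ 3x+15/2y-465/4=0] ∩ [|D−(15, 19/2)|²=29]]
   so D = (10, 23/2)

A = (7, 4)
D = (10, 23/2)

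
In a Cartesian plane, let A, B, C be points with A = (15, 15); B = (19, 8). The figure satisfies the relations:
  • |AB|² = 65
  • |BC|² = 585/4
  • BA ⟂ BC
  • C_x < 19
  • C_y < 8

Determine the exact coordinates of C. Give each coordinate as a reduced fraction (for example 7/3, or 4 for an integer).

C = (17/2, 2)

1. C_x = 17/2  [[BA ⟂ BC ⇒ -4x+7y+20=0] ∩ [|C−(19, 8)|²=585/4]]
2. C_y = 2  [[BA ⟂ BC ⇒ -4x+7y+20=0] ∩ [|C−(19, 8)|²=585/4]]
   so C = (17/2, 2)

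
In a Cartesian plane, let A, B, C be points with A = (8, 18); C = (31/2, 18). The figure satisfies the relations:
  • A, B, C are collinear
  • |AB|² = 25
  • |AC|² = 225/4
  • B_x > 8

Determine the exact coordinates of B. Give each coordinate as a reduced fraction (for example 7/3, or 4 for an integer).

1. B_x = 13  [[A, B, C are collinear ⇒ -15/2y+135=0] ∩ [|B−(8, 18)|²=25]]
2. B_y = 18  [[A, B, C are collinear ⇒ -15/2y+135=0] ∩ [|B−(8, 18)|²=25]]
   so B = (13, 18)

B = (13, 18)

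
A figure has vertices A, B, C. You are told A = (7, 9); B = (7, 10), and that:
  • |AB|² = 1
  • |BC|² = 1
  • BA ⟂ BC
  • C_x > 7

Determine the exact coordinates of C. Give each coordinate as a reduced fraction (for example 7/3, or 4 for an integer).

C = (8, 10)

1. C_x = 8  [[BA ⟂ BC ⇒ -1y+10=0] ∩ [|C−(7, 10)|²=1]]
2. C_y = 10  [[BA ⟂ BC ⇒ -1y+10=0] ∩ [|C−(7, 10)|²=1]]
   so C = (8, 10)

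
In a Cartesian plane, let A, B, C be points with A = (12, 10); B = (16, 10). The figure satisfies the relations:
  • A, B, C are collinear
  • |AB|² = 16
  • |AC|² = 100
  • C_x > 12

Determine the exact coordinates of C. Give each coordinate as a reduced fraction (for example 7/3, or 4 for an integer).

C = (22, 10)

1. C_x = 22  [[A, B, C are collinear ⇒ 4y-40=0] ∩ [|C−(12, 10)|²=100]]
2. C_y = 10  [[A, B, C are collinear ⇒ 4y-40=0] ∩ [|C−(12, 10)|²=100]]
   so C = (22, 10)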